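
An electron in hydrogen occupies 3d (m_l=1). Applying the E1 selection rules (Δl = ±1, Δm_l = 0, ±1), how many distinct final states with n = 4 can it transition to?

E1 requires Δl = ±1, so l_f ∈ {1, 3}; with 0 ≤ l_f ≤ n_f−1 = 3, the allowed l_f values are {1, 3}.
For l_f = 1: m_f ∈ {m_i−1, m_i, m_i+1} ∩ [−1, 1] = {0, 1} → 2 states.
For l_f = 3: m_f ∈ {m_i−1, m_i, m_i+1} ∩ [−3, 3] = {0, 1, 2} → 3 states.
Total: 5.

5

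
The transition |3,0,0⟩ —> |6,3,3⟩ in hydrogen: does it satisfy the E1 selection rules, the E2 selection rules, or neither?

neither

Δl = 3 − 0 = +3; l_i + l_f = 3.
Δm_l = +3.
E1 (Δl = ±1, |Δm_l| ≤ 1): not satisfied.
E2 (Δl = 0,±2, l_i+l_f ≥ 2, |Δm_l| ≤ 2): not satisfied.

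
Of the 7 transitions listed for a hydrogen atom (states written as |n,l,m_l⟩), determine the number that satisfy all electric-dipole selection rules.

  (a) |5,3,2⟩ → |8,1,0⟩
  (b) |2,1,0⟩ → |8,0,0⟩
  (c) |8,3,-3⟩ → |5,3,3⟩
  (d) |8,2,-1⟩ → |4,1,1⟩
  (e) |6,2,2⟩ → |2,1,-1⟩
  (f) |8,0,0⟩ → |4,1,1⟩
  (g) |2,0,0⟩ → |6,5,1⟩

2

(a) forbidden — Δl = -2 (E1 requires Δl = ±1); Δm_l = -2 (E1 requires Δm_l = 0, ±1)
(b) allowed
(c) forbidden — Δl = +0 (E1 requires Δl = ±1); Δm_l = +6 (E1 requires Δm_l = 0, ±1)
(d) forbidden — Δm_l = +2 (E1 requires Δm_l = 0, ±1)
(e) forbidden — Δm_l = -3 (E1 requires Δm_l = 0, ±1)
(f) allowed
(g) forbidden — Δl = +5 (E1 requires Δl = ±1)
Total allowed: 2 of 7.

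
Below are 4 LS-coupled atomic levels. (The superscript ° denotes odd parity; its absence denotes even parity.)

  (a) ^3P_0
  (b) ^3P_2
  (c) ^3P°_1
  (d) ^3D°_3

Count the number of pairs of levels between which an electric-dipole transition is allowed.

3

(a)–(b): forbidden (parity, ΔJ).
(a)–(c): allowed.
(a)–(d): forbidden (ΔJ).
(b)–(c): allowed.
(b)–(d): allowed.
(c)–(d): forbidden (parity, ΔJ).
Allowed pairs: 3 of 6.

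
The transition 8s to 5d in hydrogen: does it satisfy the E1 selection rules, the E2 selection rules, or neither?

E2

Δl = 2 − 0 = +2; l_i + l_f = 2.
E1 (Δl = ±1): not satisfied.
E2 (Δl = 0,±2, l_i+l_f ≥ 2): satisfied.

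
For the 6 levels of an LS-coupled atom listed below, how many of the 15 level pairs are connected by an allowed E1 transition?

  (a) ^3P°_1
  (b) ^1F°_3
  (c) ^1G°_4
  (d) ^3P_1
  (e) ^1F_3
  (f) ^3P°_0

4

(a)–(b): forbidden (parity, ΔS, ΔL, ΔJ).
(a)–(c): forbidden (parity, ΔS, ΔL, ΔJ).
(a)–(d): allowed.
(a)–(e): forbidden (ΔS, ΔL, ΔJ).
(a)–(f): forbidden (parity).
(b)–(c): forbidden (parity).
(b)–(d): forbidden (ΔS, ΔL, ΔJ).
(b)–(e): allowed.
(b)–(f): forbidden (parity, ΔS, ΔL, ΔJ).
(c)–(d): forbidden (ΔS, ΔL, ΔJ).
(c)–(e): allowed.
(c)–(f): forbidden (parity, ΔS, ΔL, ΔJ).
(d)–(e): forbidden (parity, ΔS, ΔL, ΔJ).
(d)–(f): allowed.
(e)–(f): forbidden (ΔS, ΔL, ΔJ).
Allowed pairs: 4 of 15.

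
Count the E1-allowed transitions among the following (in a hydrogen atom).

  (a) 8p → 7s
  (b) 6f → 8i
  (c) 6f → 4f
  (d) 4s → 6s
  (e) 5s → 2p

2

(a) allowed
(b) forbidden — Δl = +3 (E1 requires Δl = ±1)
(c) forbidden — Δl = +0 (E1 requires Δl = ±1)
(d) forbidden — Δl = +0 (E1 requires Δl = ±1)
(e) allowed
Total allowed: 2 of 5.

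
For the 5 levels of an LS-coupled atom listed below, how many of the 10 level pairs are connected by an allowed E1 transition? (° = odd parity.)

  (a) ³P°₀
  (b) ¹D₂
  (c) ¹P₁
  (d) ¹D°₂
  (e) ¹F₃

(a)–(b): forbidden (ΔS, ΔJ).
(a)–(c): forbidden (ΔS).
(a)–(d): forbidden (parity, ΔS, ΔJ).
(a)–(e): forbidden (ΔS, ΔL, ΔJ).
(b)–(c): forbidden (parity).
(b)–(d): allowed.
(b)–(e): forbidden (parity).
(c)–(d): allowed.
(c)–(e): forbidden (parity, ΔL, ΔJ).
(d)–(e): allowed.
Allowed pairs: 3 of 10.

3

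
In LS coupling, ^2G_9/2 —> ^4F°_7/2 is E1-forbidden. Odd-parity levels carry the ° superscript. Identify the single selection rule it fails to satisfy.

Initial level: S=1/2, L=4, J=9/2, parity even. Final level: S=3/2, L=3, J=7/2, parity odd.
ΔL = 0, ±1 (not L=0↔0): L: 4 → 3, ΔL = -1 — ✓.
Parity must change: even → odd — ✓.
ΔS = 0: S: 1/2 → 3/2 — ✗.
ΔJ = 0, ±1 (not J=0↔0): J: 9/2 → 7/2, ΔJ = -1 — ✓.

the ΔS = 0 rule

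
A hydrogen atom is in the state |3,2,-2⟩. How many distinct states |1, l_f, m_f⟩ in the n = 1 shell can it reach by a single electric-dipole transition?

0

E1 requires l_f ∈ {1, 3}, but neither lies in [0, 0], so no final state is reachable.
Total: 0.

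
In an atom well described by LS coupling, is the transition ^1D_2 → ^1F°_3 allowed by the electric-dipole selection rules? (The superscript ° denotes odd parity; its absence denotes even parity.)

allowed

Initial level: S=0, L=2, J=2, parity even. Final level: S=0, L=3, J=3, parity odd.
Parity must change: even → odd — ✓.
ΔS = 0: S: 0 → 0 — ✓.
ΔL = 0, ±1 (not L=0↔0): L: 2 → 3, ΔL = +1 — ✓.
ΔJ = 0, ±1 (not J=0↔0): J: 2 → 3, ΔJ = +1 — ✓.
All four E1 rules are satisfied.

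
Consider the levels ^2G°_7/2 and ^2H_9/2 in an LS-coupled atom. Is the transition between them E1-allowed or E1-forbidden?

Reading off the term symbols: S 1/2→1/2, L 4→5, J 7/2→9/2, parity odd→even.
Parity must change: odd → even — ok.
ΔS = 0: S: 1/2 → 1/2 — ok.
ΔL = 0, ±1 (not L=0↔0): L: 4 → 5, ΔL = +1 — ok.
ΔJ = 0, ±1 (not J=0↔0): J: 7/2 → 9/2, ΔJ = +1 — ok.
All four E1 rules are satisfied.

allowed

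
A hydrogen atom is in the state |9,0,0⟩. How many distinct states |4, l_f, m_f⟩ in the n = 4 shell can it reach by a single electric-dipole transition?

E1 requires Δl = ±1, so l_f ∈ {-1, 1}; with 0 ≤ l_f ≤ n_f−1 = 3, the allowed l_f values are {1}.
For l_f = 1: m_f ∈ {m_i−1, m_i, m_i+1} ∩ [−1, 1] = {-1, 0, 1} → 3 states.
Total: 3.

3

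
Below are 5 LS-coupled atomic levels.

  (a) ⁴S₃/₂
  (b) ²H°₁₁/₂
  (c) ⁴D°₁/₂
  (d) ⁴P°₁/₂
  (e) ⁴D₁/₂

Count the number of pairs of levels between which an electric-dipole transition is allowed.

(a)–(b): forbidden (ΔS, ΔL, ΔJ).
(a)–(c): forbidden (ΔL).
(a)–(d): allowed.
(a)–(e): forbidden (parity, ΔL).
(b)–(c): forbidden (parity, ΔS, ΔL, ΔJ).
(b)–(d): forbidden (parity, ΔS, ΔL, ΔJ).
(b)–(e): forbidden (ΔS, ΔL, ΔJ).
(c)–(d): forbidden (parity).
(c)–(e): allowed.
(d)–(e): allowed.
Allowed pairs: 3 of 10.

3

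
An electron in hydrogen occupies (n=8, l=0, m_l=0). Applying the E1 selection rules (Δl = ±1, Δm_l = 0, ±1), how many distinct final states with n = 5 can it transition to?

E1 requires Δl = ±1, so l_f ∈ {-1, 1}; with 0 ≤ l_f ≤ n_f−1 = 4, the allowed l_f values are {1}.
For l_f = 1: m_f ∈ {m_i−1, m_i, m_i+1} ∩ [−1, 1] = {-1, 0, 1} → 3 states.
Total: 3.

3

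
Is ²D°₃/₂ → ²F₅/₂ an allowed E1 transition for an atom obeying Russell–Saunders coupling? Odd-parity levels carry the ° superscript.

allowed

Initial level: S=1/2, L=2, J=3/2, parity odd. Final level: S=1/2, L=3, J=5/2, parity even.
ΔS = 0: S: 1/2 → 1/2 — satisfied.
ΔL = 0, ±1 (not L=0↔0): L: 2 → 3, ΔL = +1 — satisfied.
Parity must change: odd → even — satisfied.
ΔJ = 0, ±1 (not J=0↔0): J: 3/2 → 5/2, ΔJ = +1 — satisfied.
All four E1 rules are satisfied.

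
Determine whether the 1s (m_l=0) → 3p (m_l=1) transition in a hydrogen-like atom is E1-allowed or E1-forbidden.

allowed

Δl = 1 − 0 = +1; the E1 rule Δl = ±1 is passes.
Δm_l = 1 − (0) = +1. E1 requires Δm_l = 0, ±1: passes.
All E1 selection rules are satisfied.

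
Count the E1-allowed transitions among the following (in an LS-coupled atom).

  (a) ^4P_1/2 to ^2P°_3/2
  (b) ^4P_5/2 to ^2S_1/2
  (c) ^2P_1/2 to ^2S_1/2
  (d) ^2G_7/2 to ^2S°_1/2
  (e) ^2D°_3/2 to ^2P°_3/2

(a) forbidden (ΔS fails)
(b) forbidden (parity, ΔS, ΔJ fail)
(c) forbidden (parity fails)
(d) forbidden (ΔL, ΔJ fail)
(e) forbidden (parity fails)
Total allowed: 0 of 5.

0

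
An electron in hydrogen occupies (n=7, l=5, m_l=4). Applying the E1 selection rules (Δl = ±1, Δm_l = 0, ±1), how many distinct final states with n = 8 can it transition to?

5

E1 requires Δl = ±1, so l_f ∈ {4, 6}; with 0 ≤ l_f ≤ n_f−1 = 7, the allowed l_f values are {4, 6}.
For l_f = 4: m_f ∈ {m_i−1, m_i, m_i+1} ∩ [−4, 4] = {3, 4} → 2 states.
For l_f = 6: m_f ∈ {m_i−1, m_i, m_i+1} ∩ [−6, 6] = {3, 4, 5} → 3 states.
Total: 5.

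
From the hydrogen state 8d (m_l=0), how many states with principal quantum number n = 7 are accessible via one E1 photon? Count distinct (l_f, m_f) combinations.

E1 requires Δl = ±1, so l_f ∈ {1, 3}; with 0 ≤ l_f ≤ n_f−1 = 6, the allowed l_f values are {1, 3}.
For l_f = 1: m_f ∈ {m_i−1, m_i, m_i+1} ∩ [−1, 1] = {-1, 0, 1} → 3 states.
For l_f = 3: m_f ∈ {m_i−1, m_i, m_i+1} ∩ [−3, 3] = {-1, 0, 1} → 3 states.
Total: 6.

6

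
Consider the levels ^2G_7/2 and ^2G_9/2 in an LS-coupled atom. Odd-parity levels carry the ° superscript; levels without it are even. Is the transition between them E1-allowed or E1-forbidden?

forbidden

Initial level: S=1/2, L=4, J=7/2, parity even. Final level: S=1/2, L=4, J=9/2, parity even.
Parity must change: even → even — fails.
ΔS = 0: S: 1/2 → 1/2 — passes.
ΔL = 0, ±1 (not L=0↔0): L: 4 → 4, ΔL = +0 — passes.
ΔJ = 0, ±1 (not J=0↔0): J: 7/2 → 9/2, ΔJ = +1 — passes.
Rule(s) violated: parity.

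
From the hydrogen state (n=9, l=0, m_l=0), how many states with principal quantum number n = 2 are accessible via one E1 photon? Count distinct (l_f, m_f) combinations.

E1 requires Δl = ±1, so l_f ∈ {-1, 1}; with 0 ≤ l_f ≤ n_f−1 = 1, the allowed l_f values are {1}.
For l_f = 1: m_f ∈ {m_i−1, m_i, m_i+1} ∩ [−1, 1] = {-1, 0, 1} → 3 states.
Total: 3.

3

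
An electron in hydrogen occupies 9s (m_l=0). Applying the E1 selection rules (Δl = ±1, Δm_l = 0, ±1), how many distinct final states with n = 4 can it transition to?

E1 requires Δl = ±1, so l_f ∈ {-1, 1}; with 0 ≤ l_f ≤ n_f−1 = 3, the allowed l_f values are {1}.
For l_f = 1: m_f ∈ {m_i−1, m_i, m_i+1} ∩ [−1, 1] = {-1, 0, 1} → 3 states.
Total: 3.

3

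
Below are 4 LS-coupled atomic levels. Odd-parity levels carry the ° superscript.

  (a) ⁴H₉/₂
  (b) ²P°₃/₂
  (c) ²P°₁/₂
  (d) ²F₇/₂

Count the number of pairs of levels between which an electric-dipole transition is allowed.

(a)–(b): forbidden (ΔS, ΔL, ΔJ).
(a)–(c): forbidden (ΔS, ΔL, ΔJ).
(a)–(d): forbidden (parity, ΔS, ΔL).
(b)–(c): forbidden (parity).
(b)–(d): forbidden (ΔL, ΔJ).
(c)–(d): forbidden (ΔL, ΔJ).
Allowed pairs: 0 of 6.

0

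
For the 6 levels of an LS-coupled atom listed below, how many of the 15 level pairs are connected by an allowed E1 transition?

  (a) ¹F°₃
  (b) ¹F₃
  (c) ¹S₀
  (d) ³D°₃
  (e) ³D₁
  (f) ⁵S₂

1

(a)–(b): allowed.
(a)–(c): forbidden (ΔL, ΔJ).
(a)–(d): forbidden (parity, ΔS).
(a)–(e): forbidden (ΔS, ΔJ).
(a)–(f): forbidden (ΔS, ΔL).
(b)–(c): forbidden (parity, ΔL, ΔJ).
(b)–(d): forbidden (ΔS).
(b)–(e): forbidden (parity, ΔS, ΔJ).
(b)–(f): forbidden (parity, ΔS, ΔL).
(c)–(d): forbidden (ΔS, ΔL, ΔJ).
(c)–(e): forbidden (parity, ΔS, ΔL).
(c)–(f): forbidden (parity, ΔS, ΔL, ΔJ).
(d)–(e): forbidden (ΔJ).
(d)–(f): forbidden (ΔS, ΔL).
(e)–(f): forbidden (parity, ΔS, ΔL).
Allowed pairs: 1 of 15.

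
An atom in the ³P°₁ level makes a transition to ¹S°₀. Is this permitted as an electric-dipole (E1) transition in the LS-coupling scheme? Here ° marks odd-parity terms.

Initial level: S=1, L=1, J=1, parity odd. Final level: S=0, L=0, J=0, parity odd.
Parity must change: odd → odd — violated.
ΔL = 0, ±1 (not L=0↔0): L: 1 → 0, ΔL = -1 — satisfied.
ΔS = 0: S: 1 → 0 — violated.
ΔJ = 0, ±1 (not J=0↔0): J: 1 → 0, ΔJ = -1 — satisfied.
Rule(s) violated: parity, ΔS.

forbidden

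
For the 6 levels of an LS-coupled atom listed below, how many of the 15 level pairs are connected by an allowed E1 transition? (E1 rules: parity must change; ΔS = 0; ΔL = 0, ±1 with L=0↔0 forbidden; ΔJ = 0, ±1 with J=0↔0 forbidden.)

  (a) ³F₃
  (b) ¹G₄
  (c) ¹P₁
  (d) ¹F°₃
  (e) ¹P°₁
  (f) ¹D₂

4

(a)–(b): forbidden (parity, ΔS).
(a)–(c): forbidden (parity, ΔS, ΔL, ΔJ).
(a)–(d): forbidden (ΔS).
(a)–(e): forbidden (ΔS, ΔL, ΔJ).
(a)–(f): forbidden (parity, ΔS).
(b)–(c): forbidden (parity, ΔL, ΔJ).
(b)–(d): allowed.
(b)–(e): forbidden (ΔL, ΔJ).
(b)–(f): forbidden (parity, ΔL, ΔJ).
(c)–(d): forbidden (ΔL, ΔJ).
(c)–(e): allowed.
(c)–(f): forbidden (parity).
(d)–(e): forbidden (parity, ΔL, ΔJ).
(d)–(f): allowed.
(e)–(f): allowed.
Allowed pairs: 4 of 15.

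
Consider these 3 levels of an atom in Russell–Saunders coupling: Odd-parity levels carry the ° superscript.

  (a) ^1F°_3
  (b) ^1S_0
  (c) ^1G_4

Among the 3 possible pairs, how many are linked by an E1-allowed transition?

(a)–(b): forbidden (ΔL, ΔJ).
(a)–(c): allowed.
(b)–(c): forbidden (parity, ΔL, ΔJ).
Allowed pairs: 1 of 3.

1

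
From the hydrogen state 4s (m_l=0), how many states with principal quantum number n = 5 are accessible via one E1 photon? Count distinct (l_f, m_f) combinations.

E1 requires Δl = ±1, so l_f ∈ {-1, 1}; with 0 ≤ l_f ≤ n_f−1 = 4, the allowed l_f values are {1}.
For l_f = 1: m_f ∈ {m_i−1, m_i, m_i+1} ∩ [−1, 1] = {-1, 0, 1} → 3 states.
Total: 3.

3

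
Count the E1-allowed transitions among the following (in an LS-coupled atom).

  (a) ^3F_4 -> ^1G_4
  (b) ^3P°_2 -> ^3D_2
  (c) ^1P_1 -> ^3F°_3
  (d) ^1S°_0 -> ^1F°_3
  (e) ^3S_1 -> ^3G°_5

(a) forbidden (parity, ΔS fail)
(b) allowed
(c) forbidden (ΔS, ΔL, ΔJ fail)
(d) forbidden (parity, ΔL, ΔJ fail)
(e) forbidden (ΔL, ΔJ fail)
Total allowed: 1 of 5.

1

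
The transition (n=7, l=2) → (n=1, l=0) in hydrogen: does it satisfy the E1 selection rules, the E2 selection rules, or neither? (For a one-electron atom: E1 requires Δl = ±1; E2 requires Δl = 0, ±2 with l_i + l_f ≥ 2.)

Δl = 0 − 2 = -2; l_i + l_f = 2.
E1 (Δl = ±1): not satisfied.
E2 (Δl = 0,±2, l_i+l_f ≥ 2): satisfied.

E2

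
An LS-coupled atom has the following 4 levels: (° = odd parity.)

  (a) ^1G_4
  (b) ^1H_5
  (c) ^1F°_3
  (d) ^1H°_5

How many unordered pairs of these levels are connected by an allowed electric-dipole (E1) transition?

3

(a)–(b): forbidden (parity).
(a)–(c): allowed.
(a)–(d): allowed.
(b)–(c): forbidden (ΔL, ΔJ).
(b)–(d): allowed.
(c)–(d): forbidden (parity, ΔL, ΔJ).
Allowed pairs: 3 of 6.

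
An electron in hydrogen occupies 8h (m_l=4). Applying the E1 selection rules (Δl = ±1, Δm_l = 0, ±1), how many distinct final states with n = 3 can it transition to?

0

E1 requires l_f ∈ {4, 6}, but neither lies in [0, 2], so no final state is reachable.
Total: 0.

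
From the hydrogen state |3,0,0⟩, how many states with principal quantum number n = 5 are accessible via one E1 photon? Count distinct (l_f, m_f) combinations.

E1 requires Δl = ±1, so l_f ∈ {-1, 1}; with 0 ≤ l_f ≤ n_f−1 = 4, the allowed l_f values are {1}.
For l_f = 1: m_f ∈ {m_i−1, m_i, m_i+1} ∩ [−1, 1] = {-1, 0, 1} → 3 states.
Total: 3.

3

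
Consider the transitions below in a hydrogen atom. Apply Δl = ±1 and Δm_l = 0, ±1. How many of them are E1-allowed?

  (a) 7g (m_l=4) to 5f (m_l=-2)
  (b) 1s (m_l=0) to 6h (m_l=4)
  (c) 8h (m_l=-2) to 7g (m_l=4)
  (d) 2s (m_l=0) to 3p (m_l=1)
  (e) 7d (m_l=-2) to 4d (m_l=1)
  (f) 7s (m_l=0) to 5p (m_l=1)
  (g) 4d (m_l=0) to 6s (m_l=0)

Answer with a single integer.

(a) forbidden — Δm_l = -6 (E1 requires Δm_l = 0, ±1)
(b) forbidden — Δl = +5 (E1 requires Δl = ±1); Δm_l = +4 (E1 requires Δm_l = 0, ±1)
(c) forbidden — Δm_l = +6 (E1 requires Δm_l = 0, ±1)
(d) allowed
(e) forbidden — Δl = +0 (E1 requires Δl = ±1); Δm_l = +3 (E1 requires Δm_l = 0, ±1)
(f) allowed
(g) forbidden — Δl = -2 (E1 requires Δl = ±1)
Total allowed: 2 of 7.

2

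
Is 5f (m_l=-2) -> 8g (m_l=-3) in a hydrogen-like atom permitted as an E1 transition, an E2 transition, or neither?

E1

Δl = 4 − 3 = +1; l_i + l_f = 7.
Δm_l = -1.
E1 (Δl = ±1, |Δm_l| ≤ 1): satisfied.
E2 (Δl = 0,±2, l_i+l_f ≥ 2, |Δm_l| ≤ 2): not satisfied.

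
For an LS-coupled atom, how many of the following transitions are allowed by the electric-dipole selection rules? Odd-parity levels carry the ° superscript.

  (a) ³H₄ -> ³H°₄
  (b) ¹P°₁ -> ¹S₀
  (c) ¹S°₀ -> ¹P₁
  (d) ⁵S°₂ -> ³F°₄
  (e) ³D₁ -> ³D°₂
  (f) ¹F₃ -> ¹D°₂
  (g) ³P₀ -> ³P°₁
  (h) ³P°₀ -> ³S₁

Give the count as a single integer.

7

(a) allowed
(b) allowed
(c) allowed
(d) forbidden (parity, ΔS, ΔL, ΔJ fail)
(e) allowed
(f) allowed
(g) allowed
(h) allowed
Total allowed: 7 of 8.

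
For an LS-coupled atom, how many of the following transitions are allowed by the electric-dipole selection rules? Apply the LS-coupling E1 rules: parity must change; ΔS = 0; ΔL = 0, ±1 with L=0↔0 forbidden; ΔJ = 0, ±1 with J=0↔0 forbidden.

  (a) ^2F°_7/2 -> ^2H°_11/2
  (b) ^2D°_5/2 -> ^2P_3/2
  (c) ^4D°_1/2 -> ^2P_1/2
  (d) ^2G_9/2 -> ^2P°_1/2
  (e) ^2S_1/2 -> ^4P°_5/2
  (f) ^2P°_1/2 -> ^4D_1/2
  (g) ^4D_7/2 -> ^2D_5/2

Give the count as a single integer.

(a) forbidden (parity, ΔL, ΔJ fail)
(b) allowed
(c) forbidden (ΔS fails)
(d) forbidden (ΔL, ΔJ fail)
(e) forbidden (ΔS, ΔJ fail)
(f) forbidden (ΔS fails)
(g) forbidden (parity, ΔS fail)
Total allowed: 1 of 7.

1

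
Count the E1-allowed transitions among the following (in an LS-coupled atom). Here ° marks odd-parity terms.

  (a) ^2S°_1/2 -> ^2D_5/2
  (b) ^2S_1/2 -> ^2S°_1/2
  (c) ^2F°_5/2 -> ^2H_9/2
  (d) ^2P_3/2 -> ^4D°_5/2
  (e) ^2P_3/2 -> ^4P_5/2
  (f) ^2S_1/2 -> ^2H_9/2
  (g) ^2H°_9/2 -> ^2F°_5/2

(a) forbidden (ΔL, ΔJ fail)
(b) forbidden (ΔL fails)
(c) forbidden (ΔL, ΔJ fail)
(d) forbidden (ΔS fails)
(e) forbidden (parity, ΔS fail)
(f) forbidden (parity, ΔL, ΔJ fail)
(g) forbidden (parity, ΔL, ΔJ fail)
Total allowed: 0 of 7.

0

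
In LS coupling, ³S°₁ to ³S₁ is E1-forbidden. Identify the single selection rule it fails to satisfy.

Reading off the term symbols: S 1→1, L 0→0, J 1→1, parity odd→even.
ΔS = 0: S: 1 → 1 — ok.
ΔL = 0, ±1 (not L=0↔0): L: 0 → 0, ΔL = +0 — fails.
ΔJ = 0, ±1 (not J=0↔0): J: 1 → 1, ΔJ = +0 — ok.
Parity must change: odd → even — ok.

the L=0 ↔ L=0 exclusion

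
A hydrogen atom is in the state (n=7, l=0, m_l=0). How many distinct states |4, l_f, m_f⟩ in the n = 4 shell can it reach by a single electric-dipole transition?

3

E1 requires Δl = ±1, so l_f ∈ {-1, 1}; with 0 ≤ l_f ≤ n_f−1 = 3, the allowed l_f values are {1}.
For l_f = 1: m_f ∈ {m_i−1, m_i, m_i+1} ∩ [−1, 1] = {-1, 0, 1} → 3 states.
Total: 3.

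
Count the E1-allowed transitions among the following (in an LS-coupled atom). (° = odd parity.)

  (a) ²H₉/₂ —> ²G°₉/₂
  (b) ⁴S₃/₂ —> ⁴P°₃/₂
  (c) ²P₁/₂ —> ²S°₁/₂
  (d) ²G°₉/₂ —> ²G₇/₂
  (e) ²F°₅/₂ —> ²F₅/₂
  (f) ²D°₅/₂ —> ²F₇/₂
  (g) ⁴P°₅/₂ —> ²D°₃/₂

6

(a) allowed
(b) allowed
(c) allowed
(d) allowed
(e) allowed
(f) allowed
(g) forbidden (parity, ΔS fail)
Total allowed: 6 of 7.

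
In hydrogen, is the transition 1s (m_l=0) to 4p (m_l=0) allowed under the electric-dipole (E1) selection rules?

allowed

l: 0 → 1 (Δl = +1). Δl = ±1 satisfied.
Δm_l = 0 − (0) = +0. E1 requires Δm_l = 0, ±1: satisfied.
All E1 selection rules are satisfied.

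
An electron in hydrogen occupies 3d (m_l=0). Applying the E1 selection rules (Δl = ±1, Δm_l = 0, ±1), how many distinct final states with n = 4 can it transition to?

E1 requires Δl = ±1, so l_f ∈ {1, 3}; with 0 ≤ l_f ≤ n_f−1 = 3, the allowed l_f values are {1, 3}.
For l_f = 1: m_f ∈ {m_i−1, m_i, m_i+1} ∩ [−1, 1] = {-1, 0, 1} → 3 states.
For l_f = 3: m_f ∈ {m_i−1, m_i, m_i+1} ∩ [−3, 3] = {-1, 0, 1} → 3 states.
Total: 6.

6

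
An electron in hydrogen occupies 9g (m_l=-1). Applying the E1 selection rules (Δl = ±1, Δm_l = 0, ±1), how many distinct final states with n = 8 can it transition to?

6

E1 requires Δl = ±1, so l_f ∈ {3, 5}; with 0 ≤ l_f ≤ n_f−1 = 7, the allowed l_f values are {3, 5}.
For l_f = 3: m_f ∈ {m_i−1, m_i, m_i+1} ∩ [−3, 3] = {-2, -1, 0} → 3 states.
For l_f = 5: m_f ∈ {m_i−1, m_i, m_i+1} ∩ [−5, 5] = {-2, -1, 0} → 3 states.
Total: 6.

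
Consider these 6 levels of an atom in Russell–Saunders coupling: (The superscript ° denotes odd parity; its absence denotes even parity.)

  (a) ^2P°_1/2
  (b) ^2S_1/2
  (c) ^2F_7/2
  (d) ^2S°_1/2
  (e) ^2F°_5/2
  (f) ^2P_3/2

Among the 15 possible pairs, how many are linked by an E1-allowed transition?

(a)–(b): allowed.
(a)–(c): forbidden (ΔL, ΔJ).
(a)–(d): forbidden (parity).
(a)–(e): forbidden (parity, ΔL, ΔJ).
(a)–(f): allowed.
(b)–(c): forbidden (parity, ΔL, ΔJ).
(b)–(d): forbidden (ΔL).
(b)–(e): forbidden (ΔL, ΔJ).
(b)–(f): forbidden (parity).
(c)–(d): forbidden (ΔL, ΔJ).
(c)–(e): allowed.
(c)–(f): forbidden (parity, ΔL, ΔJ).
(d)–(e): forbidden (parity, ΔL, ΔJ).
(d)–(f): allowed.
(e)–(f): forbidden (ΔL).
Allowed pairs: 4 of 15.

4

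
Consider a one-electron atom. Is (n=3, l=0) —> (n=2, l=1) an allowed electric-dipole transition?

l: 0 → 1 (Δl = +1). Δl = ±1 satisfied.
All E1 selection rules are satisfied.

allowed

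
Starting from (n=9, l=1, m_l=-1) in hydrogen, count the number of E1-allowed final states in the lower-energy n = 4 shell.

4

E1 requires Δl = ±1, so l_f ∈ {0, 2}; with 0 ≤ l_f ≤ n_f−1 = 3, the allowed l_f values are {0, 2}.
For l_f = 0: m_f ∈ {m_i−1, m_i, m_i+1} ∩ [−0, 0] = {0} → 1 state.
For l_f = 2: m_f ∈ {m_i−1, m_i, m_i+1} ∩ [−2, 2] = {-2, -1, 0} → 3 states.
Total: 4.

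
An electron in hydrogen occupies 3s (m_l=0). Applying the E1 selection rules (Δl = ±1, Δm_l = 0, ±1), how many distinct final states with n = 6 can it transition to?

E1 requires Δl = ±1, so l_f ∈ {-1, 1}; with 0 ≤ l_f ≤ n_f−1 = 5, the allowed l_f values are {1}.
For l_f = 1: m_f ∈ {m_i−1, m_i, m_i+1} ∩ [−1, 1] = {-1, 0, 1} → 3 states.
Total: 3.

3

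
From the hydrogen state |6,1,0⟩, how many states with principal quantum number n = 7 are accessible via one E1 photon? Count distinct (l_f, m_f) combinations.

E1 requires Δl = ±1, so l_f ∈ {0, 2}; with 0 ≤ l_f ≤ n_f−1 = 6, the allowed l_f values are {0, 2}.
For l_f = 0: m_f ∈ {m_i−1, m_i, m_i+1} ∩ [−0, 0] = {0} → 1 state.
For l_f = 2: m_f ∈ {m_i−1, m_i, m_i+1} ∩ [−2, 2] = {-1, 0, 1} → 3 states.
Total: 4.

4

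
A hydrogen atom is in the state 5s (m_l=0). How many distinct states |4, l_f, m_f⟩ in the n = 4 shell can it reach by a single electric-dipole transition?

E1 requires Δl = ±1, so l_f ∈ {-1, 1}; with 0 ≤ l_f ≤ n_f−1 = 3, the allowed l_f values are {1}.
For l_f = 1: m_f ∈ {m_i−1, m_i, m_i+1} ∩ [−1, 1] = {-1, 0, 1} → 3 states.
Total: 3.

3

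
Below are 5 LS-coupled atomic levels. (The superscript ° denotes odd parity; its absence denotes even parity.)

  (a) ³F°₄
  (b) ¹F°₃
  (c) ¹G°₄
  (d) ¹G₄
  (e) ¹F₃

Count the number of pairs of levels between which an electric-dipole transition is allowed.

(a)–(b): forbidden (parity, ΔS).
(a)–(c): forbidden (parity, ΔS).
(a)–(d): forbidden (ΔS).
(a)–(e): forbidden (ΔS).
(b)–(c): forbidden (parity).
(b)–(d): allowed.
(b)–(e): allowed.
(c)–(d): allowed.
(c)–(e): allowed.
(d)–(e): forbidden (parity).
Allowed pairs: 4 of 10.

4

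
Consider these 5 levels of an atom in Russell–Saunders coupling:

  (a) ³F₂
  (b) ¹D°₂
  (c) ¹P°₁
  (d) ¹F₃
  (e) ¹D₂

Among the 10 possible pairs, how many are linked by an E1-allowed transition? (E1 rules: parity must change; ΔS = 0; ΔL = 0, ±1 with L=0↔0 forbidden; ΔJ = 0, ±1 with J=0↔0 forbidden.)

3

(a)–(b): forbidden (ΔS).
(a)–(c): forbidden (ΔS, ΔL).
(a)–(d): forbidden (parity, ΔS).
(a)–(e): forbidden (parity, ΔS).
(b)–(c): forbidden (parity).
(b)–(d): allowed.
(b)–(e): allowed.
(c)–(d): forbidden (ΔL, ΔJ).
(c)–(e): allowed.
(d)–(e): forbidden (parity).
Allowed pairs: 3 of 10.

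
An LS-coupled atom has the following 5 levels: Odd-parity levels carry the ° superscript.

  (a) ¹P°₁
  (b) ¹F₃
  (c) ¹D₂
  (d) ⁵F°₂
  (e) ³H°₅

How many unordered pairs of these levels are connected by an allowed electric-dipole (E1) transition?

(a)–(b): forbidden (ΔL, ΔJ).
(a)–(c): allowed.
(a)–(d): forbidden (parity, ΔS, ΔL).
(a)–(e): forbidden (parity, ΔS, ΔL, ΔJ).
(b)–(c): forbidden (parity).
(b)–(d): forbidden (ΔS).
(b)–(e): forbidden (ΔS, ΔL, ΔJ).
(c)–(d): forbidden (ΔS).
(c)–(e): forbidden (ΔS, ΔL, ΔJ).
(d)–(e): forbidden (parity, ΔS, ΔL, ΔJ).
Allowed pairs: 1 of 10.

1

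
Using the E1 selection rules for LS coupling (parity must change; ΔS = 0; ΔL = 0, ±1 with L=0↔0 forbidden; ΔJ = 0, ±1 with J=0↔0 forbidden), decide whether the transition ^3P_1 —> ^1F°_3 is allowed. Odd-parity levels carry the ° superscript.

Parity must change: even → odd — ✓.
ΔS = 0: S: 1 → 0 — ✗.
ΔL = 0, ±1 (not L=0↔0): L: 1 → 3, ΔL = +2 — ✗.
ΔJ = 0, ±1 (not J=0↔0): J: 1 → 3, ΔJ = +2 — ✗.
Rule(s) violated: ΔS, ΔL, ΔJ.

forbidden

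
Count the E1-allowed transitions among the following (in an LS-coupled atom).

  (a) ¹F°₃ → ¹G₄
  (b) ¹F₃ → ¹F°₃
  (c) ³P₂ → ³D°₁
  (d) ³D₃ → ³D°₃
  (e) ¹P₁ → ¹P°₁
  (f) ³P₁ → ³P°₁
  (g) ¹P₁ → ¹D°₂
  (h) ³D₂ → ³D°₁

(a) allowed
(b) allowed
(c) allowed
(d) allowed
(e) allowed
(f) allowed
(g) allowed
(h) allowed
Total allowed: 8 of 8.

8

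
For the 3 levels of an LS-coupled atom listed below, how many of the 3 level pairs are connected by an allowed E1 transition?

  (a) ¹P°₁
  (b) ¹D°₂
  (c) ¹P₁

(a)–(b): forbidden (parity).
(a)–(c): allowed.
(b)–(c): allowed.
Allowed pairs: 2 of 3.

2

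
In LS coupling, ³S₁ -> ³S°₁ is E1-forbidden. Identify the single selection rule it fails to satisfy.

Reading off the term symbols: S 1→1, L 0→0, J 1→1, parity even→odd.
Parity must change: even → odd — satisfied.
ΔL = 0, ±1 (not L=0↔0): L: 0 → 0, ΔL = +0 — violated.
ΔJ = 0, ±1 (not J=0↔0): J: 1 → 1, ΔJ = +0 — satisfied.
ΔS = 0: S: 1 → 1 — satisfied.

the L=0 ↔ L=0 exclusion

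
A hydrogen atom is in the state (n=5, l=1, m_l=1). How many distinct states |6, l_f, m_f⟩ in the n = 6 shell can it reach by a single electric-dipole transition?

4

E1 requires Δl = ±1, so l_f ∈ {0, 2}; with 0 ≤ l_f ≤ n_f−1 = 5, the allowed l_f values are {0, 2}.
For l_f = 0: m_f ∈ {m_i−1, m_i, m_i+1} ∩ [−0, 0] = {0} → 1 state.
For l_f = 2: m_f ∈ {m_i−1, m_i, m_i+1} ∩ [−2, 2] = {0, 1, 2} → 3 states.
Total: 4.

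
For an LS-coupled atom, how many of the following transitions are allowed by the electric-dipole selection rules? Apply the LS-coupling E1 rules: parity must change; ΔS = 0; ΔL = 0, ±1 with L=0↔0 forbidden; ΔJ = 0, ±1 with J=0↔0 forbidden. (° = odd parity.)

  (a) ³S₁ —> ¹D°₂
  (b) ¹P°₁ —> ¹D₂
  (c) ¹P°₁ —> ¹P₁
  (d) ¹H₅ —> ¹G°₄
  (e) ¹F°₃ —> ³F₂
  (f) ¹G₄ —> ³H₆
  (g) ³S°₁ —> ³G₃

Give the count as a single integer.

(a) forbidden (ΔS, ΔL fail)
(b) allowed
(c) allowed
(d) allowed
(e) forbidden (ΔS fails)
(f) forbidden (parity, ΔS, ΔJ fail)
(g) forbidden (ΔL, ΔJ fail)
Total allowed: 3 of 7.

3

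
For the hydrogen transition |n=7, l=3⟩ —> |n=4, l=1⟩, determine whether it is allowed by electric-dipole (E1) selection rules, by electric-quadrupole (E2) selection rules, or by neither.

E2

Δl = 1 − 3 = -2; l_i + l_f = 4.
E1 (Δl = ±1): not satisfied.
E2 (Δl = 0,±2, l_i+l_f ≥ 2): satisfied.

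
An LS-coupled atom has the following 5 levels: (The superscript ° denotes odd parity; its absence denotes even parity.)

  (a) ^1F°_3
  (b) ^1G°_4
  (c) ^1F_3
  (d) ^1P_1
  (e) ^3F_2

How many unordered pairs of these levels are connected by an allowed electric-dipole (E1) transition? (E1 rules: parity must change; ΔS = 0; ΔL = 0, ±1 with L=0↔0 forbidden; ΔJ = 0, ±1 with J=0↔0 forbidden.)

2

(a)–(b): forbidden (parity).
(a)–(c): allowed.
(a)–(d): forbidden (ΔL, ΔJ).
(a)–(e): forbidden (ΔS).
(b)–(c): allowed.
(b)–(d): forbidden (ΔL, ΔJ).
(b)–(e): forbidden (ΔS, ΔJ).
(c)–(d): forbidden (parity, ΔL, ΔJ).
(c)–(e): forbidden (parity, ΔS).
(d)–(e): forbidden (parity, ΔS, ΔL).
Allowed pairs: 2 of 10.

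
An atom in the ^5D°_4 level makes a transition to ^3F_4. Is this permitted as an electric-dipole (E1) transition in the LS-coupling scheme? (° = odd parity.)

forbidden

Initial level: S=2, L=2, J=4, parity odd. Final level: S=1, L=3, J=4, parity even.
Parity must change: odd → even — passes.
ΔS = 0: S: 2 → 1 — fails.
ΔL = 0, ±1 (not L=0↔0): L: 2 → 3, ΔL = +1 — passes.
ΔJ = 0, ±1 (not J=0↔0): J: 4 → 4, ΔJ = +0 — passes.
Rule(s) violated: ΔS.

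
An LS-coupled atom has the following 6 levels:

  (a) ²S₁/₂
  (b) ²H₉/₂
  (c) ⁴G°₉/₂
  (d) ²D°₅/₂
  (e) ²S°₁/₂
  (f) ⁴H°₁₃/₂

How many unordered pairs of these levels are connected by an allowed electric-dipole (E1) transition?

0

(a)–(b): forbidden (parity, ΔL, ΔJ).
(a)–(c): forbidden (ΔS, ΔL, ΔJ).
(a)–(d): forbidden (ΔL, ΔJ).
(a)–(e): forbidden (ΔL).
(a)–(f): forbidden (ΔS, ΔL, ΔJ).
(b)–(c): forbidden (ΔS).
(b)–(d): forbidden (ΔL, ΔJ).
(b)–(e): forbidden (ΔL, ΔJ).
(b)–(f): forbidden (ΔS, ΔJ).
(c)–(d): forbidden (parity, ΔS, ΔL, ΔJ).
(c)–(e): forbidden (parity, ΔS, ΔL, ΔJ).
(c)–(f): forbidden (parity, ΔJ).
(d)–(e): forbidden (parity, ΔL, ΔJ).
(d)–(f): forbidden (parity, ΔS, ΔL, ΔJ).
(e)–(f): forbidden (parity, ΔS, ΔL, ΔJ).
Allowed pairs: 0 of 15.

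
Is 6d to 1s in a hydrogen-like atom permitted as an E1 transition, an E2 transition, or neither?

E2

Δl = 0 − 2 = -2; l_i + l_f = 2.
E1 (Δl = ±1): not satisfied.
E2 (Δl = 0,±2, l_i+l_f ≥ 2): satisfied.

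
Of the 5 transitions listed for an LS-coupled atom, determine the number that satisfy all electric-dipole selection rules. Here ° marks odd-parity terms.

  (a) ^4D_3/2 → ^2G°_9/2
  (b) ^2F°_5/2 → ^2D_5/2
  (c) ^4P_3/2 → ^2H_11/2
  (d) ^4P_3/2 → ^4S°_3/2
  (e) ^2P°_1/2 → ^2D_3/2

(a) forbidden (ΔS, ΔL, ΔJ fail)
(b) allowed
(c) forbidden (parity, ΔS, ΔL, ΔJ fail)
(d) allowed
(e) allowed
Total allowed: 3 of 5.

3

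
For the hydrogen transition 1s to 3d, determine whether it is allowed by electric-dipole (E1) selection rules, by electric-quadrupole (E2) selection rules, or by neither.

E2

Δl = 2 − 0 = +2; l_i + l_f = 2.
E1 (Δl = ±1): not satisfied.
E2 (Δl = 0,±2, l_i+l_f ≥ 2): satisfied.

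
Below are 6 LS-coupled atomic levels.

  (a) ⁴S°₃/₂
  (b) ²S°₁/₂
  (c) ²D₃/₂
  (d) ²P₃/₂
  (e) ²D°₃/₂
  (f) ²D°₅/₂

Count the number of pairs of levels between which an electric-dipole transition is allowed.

5

(a)–(b): forbidden (parity, ΔS, ΔL).
(a)–(c): forbidden (ΔS, ΔL).
(a)–(d): forbidden (ΔS).
(a)–(e): forbidden (parity, ΔS, ΔL).
(a)–(f): forbidden (parity, ΔS, ΔL).
(b)–(c): forbidden (ΔL).
(b)–(d): allowed.
(b)–(e): forbidden (parity, ΔL).
(b)–(f): forbidden (parity, ΔL, ΔJ).
(c)–(d): forbidden (parity).
(c)–(e): allowed.
(c)–(f): allowed.
(d)–(e): allowed.
(d)–(f): allowed.
(e)–(f): forbidden (parity).
Allowed pairs: 5 of 15.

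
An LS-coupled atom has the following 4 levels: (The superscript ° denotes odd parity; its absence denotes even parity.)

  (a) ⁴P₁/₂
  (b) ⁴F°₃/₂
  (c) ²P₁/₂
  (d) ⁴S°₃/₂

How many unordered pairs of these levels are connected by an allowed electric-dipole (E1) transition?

1

(a)–(b): forbidden (ΔL).
(a)–(c): forbidden (parity, ΔS).
(a)–(d): allowed.
(b)–(c): forbidden (ΔS, ΔL).
(b)–(d): forbidden (parity, ΔL).
(c)–(d): forbidden (ΔS).
Allowed pairs: 1 of 6.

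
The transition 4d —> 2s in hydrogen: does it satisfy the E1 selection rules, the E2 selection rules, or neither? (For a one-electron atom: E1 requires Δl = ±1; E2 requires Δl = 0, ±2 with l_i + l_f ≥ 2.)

E2

Δl = 0 − 2 = -2; l_i + l_f = 2.
E1 (Δl = ±1): not satisfied.
E2 (Δl = 0,±2, l_i+l_f ≥ 2): satisfied.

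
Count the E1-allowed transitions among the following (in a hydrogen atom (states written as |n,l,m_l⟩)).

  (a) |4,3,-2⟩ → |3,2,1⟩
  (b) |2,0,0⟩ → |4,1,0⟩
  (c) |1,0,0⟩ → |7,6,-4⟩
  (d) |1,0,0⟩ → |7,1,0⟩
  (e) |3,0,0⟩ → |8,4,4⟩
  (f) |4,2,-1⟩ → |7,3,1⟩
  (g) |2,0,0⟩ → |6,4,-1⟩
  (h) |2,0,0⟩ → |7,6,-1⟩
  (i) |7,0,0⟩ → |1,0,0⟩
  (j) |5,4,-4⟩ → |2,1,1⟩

2

(a) forbidden — Δm_l = +3 (E1 requires Δm_l = 0, ±1)
(b) allowed
(c) forbidden — Δl = +6 (E1 requires Δl = ±1); Δm_l = -4 (E1 requires Δm_l = 0, ±1)
(d) allowed
(e) forbidden — Δl = +4 (E1 requires Δl = ±1); Δm_l = +4 (E1 requires Δm_l = 0, ±1)
(f) forbidden — Δm_l = +2 (E1 requires Δm_l = 0, ±1)
(g) forbidden — Δl = +4 (E1 requires Δl = ±1)
(h) forbidden — Δl = +6 (E1 requires Δl = ±1)
(i) forbidden — Δl = +0 (E1 requires Δl = ±1)
(j) forbidden — Δl = -3 (E1 requires Δl = ±1); Δm_l = +5 (E1 requires Δm_l = 0, ±1)
Total allowed: 2 of 10.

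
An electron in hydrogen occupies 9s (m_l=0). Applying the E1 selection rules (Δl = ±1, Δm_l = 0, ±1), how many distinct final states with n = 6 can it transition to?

E1 requires Δl = ±1, so l_f ∈ {-1, 1}; with 0 ≤ l_f ≤ n_f−1 = 5, the allowed l_f values are {1}.
For l_f = 1: m_f ∈ {m_i−1, m_i, m_i+1} ∩ [−1, 1] = {-1, 0, 1} → 3 states.
Total: 3.

3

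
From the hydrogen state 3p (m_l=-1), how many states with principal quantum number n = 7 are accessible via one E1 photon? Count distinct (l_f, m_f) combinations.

4

E1 requires Δl = ±1, so l_f ∈ {0, 2}; with 0 ≤ l_f ≤ n_f−1 = 6, the allowed l_f values are {0, 2}.
For l_f = 0: m_f ∈ {m_i−1, m_i, m_i+1} ∩ [−0, 0] = {0} → 1 state.
For l_f = 2: m_f ∈ {m_i−1, m_i, m_i+1} ∩ [−2, 2] = {-2, -1, 0} → 3 states.
Total: 4.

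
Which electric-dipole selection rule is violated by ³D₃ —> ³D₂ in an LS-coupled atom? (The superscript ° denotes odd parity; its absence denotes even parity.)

Reading off the term symbols: S 1→1, L 2→2, J 3→2, parity even→even.
Parity must change: even → even — fails.
ΔS = 0: S: 1 → 1 — ok.
ΔL = 0, ±1 (not L=0↔0): L: 2 → 2, ΔL = +0 — ok.
ΔJ = 0, ±1 (not J=0↔0): J: 3 → 2, ΔJ = -1 — ok.

parity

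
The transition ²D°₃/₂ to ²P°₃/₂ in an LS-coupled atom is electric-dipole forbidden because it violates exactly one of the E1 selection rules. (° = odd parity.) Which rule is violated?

Initial level: S=1/2, L=2, J=3/2, parity odd. Final level: S=1/2, L=1, J=3/2, parity odd.
ΔJ = 0, ±1 (not J=0↔0): J: 3/2 → 3/2, ΔJ = +0 — passes.
Parity must change: odd → odd — fails.
ΔS = 0: S: 1/2 → 1/2 — passes.
ΔL = 0, ±1 (not L=0↔0): L: 2 → 1, ΔL = -1 — passes.

parity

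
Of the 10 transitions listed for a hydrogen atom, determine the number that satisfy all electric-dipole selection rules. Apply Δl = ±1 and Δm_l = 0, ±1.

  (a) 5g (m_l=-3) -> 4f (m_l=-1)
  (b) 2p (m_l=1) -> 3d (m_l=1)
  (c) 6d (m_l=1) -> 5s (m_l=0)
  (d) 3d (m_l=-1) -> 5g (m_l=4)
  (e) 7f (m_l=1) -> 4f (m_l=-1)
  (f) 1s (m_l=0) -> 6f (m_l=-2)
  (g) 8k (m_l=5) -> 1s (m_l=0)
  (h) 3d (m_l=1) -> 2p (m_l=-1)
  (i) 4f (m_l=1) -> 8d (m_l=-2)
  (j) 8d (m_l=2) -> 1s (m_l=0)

1

(a) forbidden — Δm_l = +2 (E1 requires Δm_l = 0, ±1)
(b) allowed
(c) forbidden — Δl = -2 (E1 requires Δl = ±1)
(d) forbidden — Δl = +2 (E1 requires Δl = ±1); Δm_l = +5 (E1 requires Δm_l = 0, ±1)
(e) forbidden — Δl = +0 (E1 requires Δl = ±1); Δm_l = -2 (E1 requires Δm_l = 0, ±1)
(f) forbidden — Δl = +3 (E1 requires Δl = ±1); Δm_l = -2 (E1 requires Δm_l = 0, ±1)
(g) forbidden — Δl = -7 (E1 requires Δl = ±1); Δm_l = -5 (E1 requires Δm_l = 0, ±1)
(h) forbidden — Δm_l = -2 (E1 requires Δm_l = 0, ±1)
(i) forbidden — Δm_l = -3 (E1 requires Δm_l = 0, ±1)
(j) forbidden — Δl = -2 (E1 requires Δl = ±1); Δm_l = -2 (E1 requires Δm_l = 0, ±1)
Total allowed: 1 of 10.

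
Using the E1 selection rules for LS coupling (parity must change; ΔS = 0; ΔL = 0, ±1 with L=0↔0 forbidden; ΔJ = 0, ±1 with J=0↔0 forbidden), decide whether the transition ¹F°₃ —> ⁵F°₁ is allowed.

Initial level: S=0, L=3, J=3, parity odd. Final level: S=2, L=3, J=1, parity odd.
Parity must change: odd → odd — violated.
ΔS = 0: S: 0 → 2 — violated.
ΔL = 0, ±1 (not L=0↔0): L: 3 → 3, ΔL = +0 — satisfied.
ΔJ = 0, ±1 (not J=0↔0): J: 3 → 1, ΔJ = -2 — violated.
Rule(s) violated: parity, ΔS, ΔJ.

forbidden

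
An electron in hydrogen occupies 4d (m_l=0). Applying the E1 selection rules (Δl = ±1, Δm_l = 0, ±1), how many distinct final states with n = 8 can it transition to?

6

E1 requires Δl = ±1, so l_f ∈ {1, 3}; with 0 ≤ l_f ≤ n_f−1 = 7, the allowed l_f values are {1, 3}.
For l_f = 1: m_f ∈ {m_i−1, m_i, m_i+1} ∩ [−1, 1] = {-1, 0, 1} → 3 states.
For l_f = 3: m_f ∈ {m_i−1, m_i, m_i+1} ∩ [−3, 3] = {-1, 0, 1} → 3 states.
Total: 6.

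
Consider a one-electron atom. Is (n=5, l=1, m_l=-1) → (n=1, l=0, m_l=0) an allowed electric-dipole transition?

Δl = 0 − 1 = -1; the E1 rule Δl = ±1 is satisfied.
m_l: -1 → 0 (Δm_l = +1). |Δm_l| ≤ 1 satisfied.
All E1 selection rules are satisfied.

allowed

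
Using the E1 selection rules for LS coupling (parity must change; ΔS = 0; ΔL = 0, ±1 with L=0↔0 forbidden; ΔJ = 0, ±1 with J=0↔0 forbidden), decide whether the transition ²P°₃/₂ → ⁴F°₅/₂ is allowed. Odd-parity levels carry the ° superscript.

Reading off the term symbols: S 1/2→3/2, L 1→3, J 3/2→5/2, parity odd→odd.
Parity must change: odd → odd — fails.
ΔS = 0: S: 1/2 → 3/2 — fails.
ΔL = 0, ±1 (not L=0↔0): L: 1 → 3, ΔL = +2 — fails.
ΔJ = 0, ±1 (not J=0↔0): J: 3/2 → 5/2, ΔJ = +1 — ok.
Rule(s) violated: parity, ΔS, ΔL.

forbidden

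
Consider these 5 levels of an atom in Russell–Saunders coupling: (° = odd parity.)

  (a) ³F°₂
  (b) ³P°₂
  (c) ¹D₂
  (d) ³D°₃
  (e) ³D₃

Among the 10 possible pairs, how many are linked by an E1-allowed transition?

(a)–(b): forbidden (parity, ΔL).
(a)–(c): forbidden (ΔS).
(a)–(d): forbidden (parity).
(a)–(e): allowed.
(b)–(c): forbidden (ΔS).
(b)–(d): forbidden (parity).
(b)–(e): allowed.
(c)–(d): forbidden (ΔS).
(c)–(e): forbidden (parity, ΔS).
(d)–(e): allowed.
Allowed pairs: 3 of 10.

3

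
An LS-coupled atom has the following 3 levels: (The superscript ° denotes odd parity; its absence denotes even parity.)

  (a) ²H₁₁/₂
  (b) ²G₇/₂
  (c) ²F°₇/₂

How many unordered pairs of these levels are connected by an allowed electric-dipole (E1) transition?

(a)–(b): forbidden (parity, ΔJ).
(a)–(c): forbidden (ΔL, ΔJ).
(b)–(c): allowed.
Allowed pairs: 1 of 3.

1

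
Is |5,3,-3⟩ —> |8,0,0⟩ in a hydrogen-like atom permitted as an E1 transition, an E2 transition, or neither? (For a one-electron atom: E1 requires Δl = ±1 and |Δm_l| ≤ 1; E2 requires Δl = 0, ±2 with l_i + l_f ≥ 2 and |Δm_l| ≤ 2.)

neither

Δl = 0 − 3 = -3; l_i + l_f = 3.
Δm_l = +3.
E1 (Δl = ±1, |Δm_l| ≤ 1): not satisfied.
E2 (Δl = 0,±2, l_i+l_f ≥ 2, |Δm_l| ≤ 2): not satisfied.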